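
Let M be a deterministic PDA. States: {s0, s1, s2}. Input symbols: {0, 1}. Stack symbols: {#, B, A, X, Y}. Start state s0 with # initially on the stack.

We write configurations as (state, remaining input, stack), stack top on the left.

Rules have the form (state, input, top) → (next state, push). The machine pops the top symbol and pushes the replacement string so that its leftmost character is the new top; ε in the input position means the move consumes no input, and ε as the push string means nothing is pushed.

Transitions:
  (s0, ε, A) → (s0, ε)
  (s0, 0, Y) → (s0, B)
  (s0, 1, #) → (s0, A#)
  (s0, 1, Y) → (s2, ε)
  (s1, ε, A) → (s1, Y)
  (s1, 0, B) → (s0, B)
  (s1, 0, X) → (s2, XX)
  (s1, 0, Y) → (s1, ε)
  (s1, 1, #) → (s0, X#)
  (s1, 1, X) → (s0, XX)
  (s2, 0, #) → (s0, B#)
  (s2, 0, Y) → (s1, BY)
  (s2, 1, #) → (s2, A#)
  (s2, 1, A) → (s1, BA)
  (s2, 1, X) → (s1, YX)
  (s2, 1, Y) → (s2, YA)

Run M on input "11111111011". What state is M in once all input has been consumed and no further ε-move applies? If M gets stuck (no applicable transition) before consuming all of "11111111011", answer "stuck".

(s0, 11111111011, #)
  read 1, top #: go to s0, push A# → (s0, 1111111011, A#)
  ε-move, top A: go to s0, push ε → (s0, 1111111011, #)
  read 1, top #: go to s0, push A# → (s0, 111111011, A#)
  ε-move, top A: go to s0, push ε → (s0, 111111011, #)
  read 1, top #: go to s0, push A# → (s0, 11111011, A#)
  ε-move, top A: go to s0, push ε → (s0, 11111011, #)
  read 1, top #: go to s0, push A# → (s0, 1111011, A#)
  ε-move, top A: go to s0, push ε → (s0, 1111011, #)
  read 1, top #: go to s0, push A# → (s0, 111011, A#)
  ε-move, top A: go to s0, push ε → (s0, 111011, #)
  read 1, top #: go to s0, push A# → (s0, 11011, A#)
  ε-move, top A: go to s0, push ε → (s0, 11011, #)
  read 1, top #: go to s0, push A# → (s0, 1011, A#)
  ε-move, top A: go to s0, push ε → (s0, 1011, #)
  read 1, top #: go to s0, push A# → (s0, 011, A#)
  ε-move, top A: go to s0, push ε → (s0, 011, #)
No transition for (s0, 0, top #); M blocks with input 011 remaining.

stuck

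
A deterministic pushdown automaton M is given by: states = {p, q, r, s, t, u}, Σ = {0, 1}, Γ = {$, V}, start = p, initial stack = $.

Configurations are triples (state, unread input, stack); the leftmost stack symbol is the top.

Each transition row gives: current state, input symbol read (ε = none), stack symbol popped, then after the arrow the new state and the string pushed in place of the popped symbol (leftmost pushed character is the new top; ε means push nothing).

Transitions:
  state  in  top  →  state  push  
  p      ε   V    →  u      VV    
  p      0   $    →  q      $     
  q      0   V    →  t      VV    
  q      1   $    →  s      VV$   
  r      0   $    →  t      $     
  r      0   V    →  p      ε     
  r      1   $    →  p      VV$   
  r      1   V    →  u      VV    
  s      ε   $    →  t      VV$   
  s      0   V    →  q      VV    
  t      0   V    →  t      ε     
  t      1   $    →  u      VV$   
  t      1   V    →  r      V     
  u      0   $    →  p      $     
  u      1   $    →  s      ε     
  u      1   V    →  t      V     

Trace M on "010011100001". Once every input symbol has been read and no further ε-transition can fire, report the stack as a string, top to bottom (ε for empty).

V$

(p, 010011100001, $) ⊢ (q, 10011100001, $) ⊢ (s, 0011100001, VV$) ⊢ (q, 011100001, VVV$) ⊢ (t, 11100001, VVVV$) ⊢ (r, 1100001, VVVV$) ⊢ (u, 100001, VVVVV$) ⊢ (t, 00001, VVVVV$) ⊢ (t, 0001, VVVV$) ⊢ (t, 001, VVV$) ⊢ (t, 01, VV$) ⊢ (t, 1, V$) ⊢ (r, ε, V$)
All input consumed in state r with stack V$.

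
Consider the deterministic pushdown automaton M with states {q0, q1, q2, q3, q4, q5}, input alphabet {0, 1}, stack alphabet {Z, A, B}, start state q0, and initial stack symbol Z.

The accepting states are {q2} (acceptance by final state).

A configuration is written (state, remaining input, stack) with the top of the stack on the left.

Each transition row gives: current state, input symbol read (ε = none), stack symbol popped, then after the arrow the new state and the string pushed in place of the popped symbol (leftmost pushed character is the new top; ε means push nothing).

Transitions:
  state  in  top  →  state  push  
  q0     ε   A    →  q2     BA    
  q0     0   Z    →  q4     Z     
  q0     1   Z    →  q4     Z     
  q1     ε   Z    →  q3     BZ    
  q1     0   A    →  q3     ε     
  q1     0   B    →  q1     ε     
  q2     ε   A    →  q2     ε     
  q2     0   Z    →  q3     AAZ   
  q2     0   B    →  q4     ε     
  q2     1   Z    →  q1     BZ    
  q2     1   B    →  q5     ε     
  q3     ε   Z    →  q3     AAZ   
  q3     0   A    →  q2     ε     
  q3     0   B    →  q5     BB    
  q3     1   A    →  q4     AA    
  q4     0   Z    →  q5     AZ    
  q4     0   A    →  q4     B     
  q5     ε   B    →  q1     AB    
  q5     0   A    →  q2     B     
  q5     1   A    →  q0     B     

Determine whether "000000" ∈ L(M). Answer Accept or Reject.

(q0, 000000, Z)
  read 0, top Z: go to q4, push Z → (q4, 00000, Z)
  read 0, top Z: go to q5, push AZ → (q5, 0000, AZ)
  read 0, top A: go to q2, push B → (q2, 000, BZ)
  read 0, top B: go to q4, push ε → (q4, 00, Z)
  read 0, top Z: go to q5, push AZ → (q5, 0, AZ)
  read 0, top A: go to q2, push B → (q2, ε, BZ)
All input consumed; state q2 ∈ F.

Accept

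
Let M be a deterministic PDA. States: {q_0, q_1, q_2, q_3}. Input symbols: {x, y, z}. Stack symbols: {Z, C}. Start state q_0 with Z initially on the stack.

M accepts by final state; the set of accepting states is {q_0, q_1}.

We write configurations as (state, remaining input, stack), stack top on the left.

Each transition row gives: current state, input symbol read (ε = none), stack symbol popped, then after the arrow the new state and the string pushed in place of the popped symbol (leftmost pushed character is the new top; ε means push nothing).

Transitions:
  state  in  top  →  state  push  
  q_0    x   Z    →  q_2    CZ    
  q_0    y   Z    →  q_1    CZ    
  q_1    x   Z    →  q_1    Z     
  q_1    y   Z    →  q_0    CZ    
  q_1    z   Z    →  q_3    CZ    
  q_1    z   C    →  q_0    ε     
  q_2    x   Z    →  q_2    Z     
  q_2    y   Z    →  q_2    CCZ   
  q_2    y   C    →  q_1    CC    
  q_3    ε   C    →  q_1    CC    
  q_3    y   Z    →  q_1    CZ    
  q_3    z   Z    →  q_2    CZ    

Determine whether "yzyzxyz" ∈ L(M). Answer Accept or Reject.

Accept

(q_0, yzyzxyz, Z)
  read y, top Z: go to q_1, push CZ → (q_1, zyzxyz, CZ)
  read z, top C: go to q_0, push ε → (q_0, yzxyz, Z)
  read y, top Z: go to q_1, push CZ → (q_1, zxyz, CZ)
  read z, top C: go to q_0, push ε → (q_0, xyz, Z)
  read x, top Z: go to q_2, push CZ → (q_2, yz, CZ)
  read y, top C: go to q_1, push CC → (q_1, z, CCZ)
  read z, top C: go to q_0, push ε → (q_0, ε, CZ)
All input consumed; state q_0 ∈ F.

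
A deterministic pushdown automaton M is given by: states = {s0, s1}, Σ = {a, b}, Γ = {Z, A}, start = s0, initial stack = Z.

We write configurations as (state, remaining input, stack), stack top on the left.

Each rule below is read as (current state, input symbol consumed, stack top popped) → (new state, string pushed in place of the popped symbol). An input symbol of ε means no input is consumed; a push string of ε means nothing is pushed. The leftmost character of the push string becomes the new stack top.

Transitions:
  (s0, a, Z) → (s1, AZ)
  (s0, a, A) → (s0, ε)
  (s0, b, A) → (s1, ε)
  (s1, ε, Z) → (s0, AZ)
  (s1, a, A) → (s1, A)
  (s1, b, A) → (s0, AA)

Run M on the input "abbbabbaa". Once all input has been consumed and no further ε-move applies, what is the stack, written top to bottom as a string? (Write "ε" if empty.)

(s0, abbbabbaa, Z)
  read a, top Z: go to s1, push AZ → (s1, bbbabbaa, AZ)
  read b, top A: go to s0, push AA → (s0, bbabbaa, AAZ)
  read b, top A: go to s1, push ε → (s1, babbaa, AZ)
  read b, top A: go to s0, push AA → (s0, abbaa, AAZ)
  read a, top A: go to s0, push ε → (s0, bbaa, AZ)
  read b, top A: go to s1, push ε → (s1, baa, Z)
  ε-move, top Z: go to s0, push AZ → (s0, baa, AZ)
  read b, top A: go to s1, push ε → (s1, aa, Z)
  ε-move, top Z: go to s0, push AZ → (s0, aa, AZ)
  read a, top A: go to s0, push ε → (s0, a, Z)
  read a, top Z: go to s1, push AZ → (s1, ε, AZ)
All input consumed in state s1 with stack AZ.

AZ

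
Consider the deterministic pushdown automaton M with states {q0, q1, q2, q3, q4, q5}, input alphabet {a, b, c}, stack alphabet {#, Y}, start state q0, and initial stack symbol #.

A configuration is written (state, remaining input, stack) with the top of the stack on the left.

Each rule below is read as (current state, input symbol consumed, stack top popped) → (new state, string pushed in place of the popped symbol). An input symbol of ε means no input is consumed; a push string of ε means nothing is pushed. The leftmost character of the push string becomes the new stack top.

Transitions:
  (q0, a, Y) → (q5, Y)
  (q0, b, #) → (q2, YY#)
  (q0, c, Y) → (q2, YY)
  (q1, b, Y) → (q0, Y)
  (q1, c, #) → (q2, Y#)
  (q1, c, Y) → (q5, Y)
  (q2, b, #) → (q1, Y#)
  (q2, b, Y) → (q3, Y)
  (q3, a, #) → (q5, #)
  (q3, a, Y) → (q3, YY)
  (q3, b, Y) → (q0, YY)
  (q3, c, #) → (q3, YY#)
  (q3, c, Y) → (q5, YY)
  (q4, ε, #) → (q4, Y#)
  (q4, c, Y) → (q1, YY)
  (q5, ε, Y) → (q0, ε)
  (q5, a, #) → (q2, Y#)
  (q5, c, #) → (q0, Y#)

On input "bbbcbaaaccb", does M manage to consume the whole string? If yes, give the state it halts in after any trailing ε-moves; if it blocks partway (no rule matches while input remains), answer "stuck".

q3

(q0, bbbcbaaaccb, #)
  read b, top #: go to q2, push YY# → (q2, bbcbaaaccb, YY#)
  read b, top Y: go to q3, push Y → (q3, bcbaaaccb, YY#)
  read b, top Y: go to q0, push YY → (q0, cbaaaccb, YYY#)
  read c, top Y: go to q2, push YY → (q2, baaaccb, YYYY#)
  read b, top Y: go to q3, push Y → (q3, aaaccb, YYYY#)
  read a, top Y: go to q3, push YY → (q3, aaccb, YYYYY#)
  read a, top Y: go to q3, push YY → (q3, accb, YYYYYY#)
  read a, top Y: go to q3, push YY → (q3, ccb, YYYYYYY#)
  read c, top Y: go to q5, push YY → (q5, cb, YYYYYYYY#)
  ε-move, top Y: go to q0, push ε → (q0, cb, YYYYYYY#)
  read c, top Y: go to q2, push YY → (q2, b, YYYYYYYY#)
  read b, top Y: go to q3, push Y → (q3, ε, YYYYYYYY#)
All input consumed; M is in state q3.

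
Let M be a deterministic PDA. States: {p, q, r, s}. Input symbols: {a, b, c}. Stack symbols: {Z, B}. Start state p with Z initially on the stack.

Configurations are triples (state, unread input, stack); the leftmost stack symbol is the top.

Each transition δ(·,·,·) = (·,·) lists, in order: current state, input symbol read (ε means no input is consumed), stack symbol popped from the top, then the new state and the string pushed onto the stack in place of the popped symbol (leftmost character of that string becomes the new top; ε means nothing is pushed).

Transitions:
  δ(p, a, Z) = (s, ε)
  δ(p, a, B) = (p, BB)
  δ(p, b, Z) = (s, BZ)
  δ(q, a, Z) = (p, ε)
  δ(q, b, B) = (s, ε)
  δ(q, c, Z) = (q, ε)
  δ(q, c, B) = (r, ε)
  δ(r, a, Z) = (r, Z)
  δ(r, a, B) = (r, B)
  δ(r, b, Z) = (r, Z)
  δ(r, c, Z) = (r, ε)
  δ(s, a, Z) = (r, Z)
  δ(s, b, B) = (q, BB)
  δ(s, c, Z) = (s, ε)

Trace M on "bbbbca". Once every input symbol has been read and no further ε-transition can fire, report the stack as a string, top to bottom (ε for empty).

(p, bbbbca, Z) ⊢ (s, bbbca, BZ) ⊢ (q, bbca, BBZ) ⊢ (s, bca, BZ) ⊢ (q, ca, BBZ) ⊢ (r, a, BZ) ⊢ (r, ε, BZ)
All input consumed in state r with stack BZ.

BZ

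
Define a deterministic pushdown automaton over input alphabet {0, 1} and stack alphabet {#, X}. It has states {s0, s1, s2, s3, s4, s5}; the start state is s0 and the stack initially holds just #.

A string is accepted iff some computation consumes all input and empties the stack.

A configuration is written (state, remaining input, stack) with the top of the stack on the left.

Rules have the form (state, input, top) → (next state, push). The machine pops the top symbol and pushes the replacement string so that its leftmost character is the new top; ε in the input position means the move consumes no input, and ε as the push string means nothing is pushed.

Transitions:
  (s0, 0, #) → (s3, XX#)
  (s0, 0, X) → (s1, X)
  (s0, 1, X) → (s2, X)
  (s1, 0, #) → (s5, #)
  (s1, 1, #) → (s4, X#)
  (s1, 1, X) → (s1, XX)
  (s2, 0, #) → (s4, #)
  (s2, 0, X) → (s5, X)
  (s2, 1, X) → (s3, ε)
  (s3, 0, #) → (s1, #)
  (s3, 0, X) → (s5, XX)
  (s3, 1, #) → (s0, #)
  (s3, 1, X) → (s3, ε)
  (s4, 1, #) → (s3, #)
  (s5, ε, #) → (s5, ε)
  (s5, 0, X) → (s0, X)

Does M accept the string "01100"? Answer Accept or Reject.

Accept

(s0, 01100, #)
  read 0, top #: go to s3, push XX# → (s3, 1100, XX#)
  read 1, top X: go to s3, push ε → (s3, 100, X#)
  read 1, top X: go to s3, push ε → (s3, 00, #)
  read 0, top #: go to s1, push # → (s1, 0, #)
  read 0, top #: go to s5, push # → (s5, ε, #)
  ε-move, top #: go to s5, push ε → (s5, ε, ε)
All input consumed and the stack is empty.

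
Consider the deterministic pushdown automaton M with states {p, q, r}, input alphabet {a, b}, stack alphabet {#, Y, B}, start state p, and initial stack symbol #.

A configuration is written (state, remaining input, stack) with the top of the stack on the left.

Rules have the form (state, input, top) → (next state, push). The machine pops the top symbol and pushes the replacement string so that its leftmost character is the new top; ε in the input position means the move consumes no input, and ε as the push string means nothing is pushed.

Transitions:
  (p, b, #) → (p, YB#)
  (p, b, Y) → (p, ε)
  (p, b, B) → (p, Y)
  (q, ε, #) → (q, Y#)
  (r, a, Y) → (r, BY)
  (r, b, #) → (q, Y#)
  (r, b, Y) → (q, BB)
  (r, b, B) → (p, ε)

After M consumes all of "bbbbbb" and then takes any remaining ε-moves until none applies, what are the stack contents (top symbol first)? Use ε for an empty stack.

B#

(p, bbbbbb, #)
  read b, top #: go to p, push YB# → (p, bbbbb, YB#)
  read b, top Y: go to p, push ε → (p, bbbb, B#)
  read b, top B: go to p, push Y → (p, bbb, Y#)
  read b, top Y: go to p, push ε → (p, bb, #)
  read b, top #: go to p, push YB# → (p, b, YB#)
  read b, top Y: go to p, push ε → (p, ε, B#)
All input consumed in state p with stack B#.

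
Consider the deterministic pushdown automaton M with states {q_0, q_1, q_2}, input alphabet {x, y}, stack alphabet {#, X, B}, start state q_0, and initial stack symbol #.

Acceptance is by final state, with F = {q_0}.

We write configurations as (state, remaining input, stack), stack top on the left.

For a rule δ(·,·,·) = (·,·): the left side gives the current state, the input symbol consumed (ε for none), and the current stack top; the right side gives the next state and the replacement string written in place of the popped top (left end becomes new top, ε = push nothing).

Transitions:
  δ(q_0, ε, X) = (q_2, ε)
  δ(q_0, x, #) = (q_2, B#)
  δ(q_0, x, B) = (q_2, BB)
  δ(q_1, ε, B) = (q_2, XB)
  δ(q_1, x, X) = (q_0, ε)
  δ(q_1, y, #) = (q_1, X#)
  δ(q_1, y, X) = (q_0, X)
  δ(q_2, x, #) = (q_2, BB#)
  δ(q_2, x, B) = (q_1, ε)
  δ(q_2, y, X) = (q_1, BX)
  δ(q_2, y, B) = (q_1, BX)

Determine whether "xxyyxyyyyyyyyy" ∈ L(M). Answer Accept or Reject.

Reject

(q_0, xxyyxyyyyyyyyy, #)
  read x, top #: go to q_2, push B# → (q_2, xyyxyyyyyyyyy, B#)
  read x, top B: go to q_1, push ε → (q_1, yyxyyyyyyyyy, #)
  read y, top #: go to q_1, push X# → (q_1, yxyyyyyyyyy, X#)
  read y, top X: go to q_0, push X → (q_0, xyyyyyyyyy, X#)
  ε-move, top X: go to q_2, push ε → (q_2, xyyyyyyyyy, #)
  read x, top #: go to q_2, push BB# → (q_2, yyyyyyyyy, BB#)
  read y, top B: go to q_1, push BX → (q_1, yyyyyyyy, BXB#)
  ε-move, top B: go to q_2, push XB → (q_2, yyyyyyyy, XBXB#)
  read y, top X: go to q_1, push BX → (q_1, yyyyyyy, BXBXB#)
  ε-move, top B: go to q_2, push XB → (q_2, yyyyyyy, XBXBXB#)
  read y, top X: go to q_1, push BX → (q_1, yyyyyy, BXBXBXB#)
  ε-move, top B: go to q_2, push XB → (q_2, yyyyyy, XBXBXBXB#)
  read y, top X: go to q_1, push BX → (q_1, yyyyy, BXBXBXBXB#)
  ε-move, top B: go to q_2, push XB → (q_2, yyyyy, XBXBXBXBXB#)
  read y, top X: go to q_1, push BX → (q_1, yyyy, BXBXBXBXBXB#)
  ε-move, top B: go to q_2, push XB → (q_2, yyyy, XBXBXBXBXBXB#)
  read y, top X: go to q_1, push BX → (q_1, yyy, BXBXBXBXBXBXB#)
  ε-move, top B: go to q_2, push XB → (q_2, yyy, XBXBXBXBXBXBXB#)
  read y, top X: go to q_1, push BX → (q_1, yy, BXBXBXBXBXBXBXB#)
  ε-move, top B: go to q_2, push XB → (q_2, yy, XBXBXBXBXBXBXBXB#)
  read y, top X: go to q_1, push BX → (q_1, y, BXBXBXBXBXBXBXBXB#)
  ε-move, top B: go to q_2, push XB → (q_2, y, XBXBXBXBXBXBXBXBXB#)
  read y, top X: go to q_1, push BX → (q_1, ε, BXBXBXBXBXBXBXBXBXB#)
  ε-move, top B: go to q_2, push XB → (q_2, ε, XBXBXBXBXBXBXBXBXBXB#)
All input consumed; state q_2 ∉ F and no further ε-move applies.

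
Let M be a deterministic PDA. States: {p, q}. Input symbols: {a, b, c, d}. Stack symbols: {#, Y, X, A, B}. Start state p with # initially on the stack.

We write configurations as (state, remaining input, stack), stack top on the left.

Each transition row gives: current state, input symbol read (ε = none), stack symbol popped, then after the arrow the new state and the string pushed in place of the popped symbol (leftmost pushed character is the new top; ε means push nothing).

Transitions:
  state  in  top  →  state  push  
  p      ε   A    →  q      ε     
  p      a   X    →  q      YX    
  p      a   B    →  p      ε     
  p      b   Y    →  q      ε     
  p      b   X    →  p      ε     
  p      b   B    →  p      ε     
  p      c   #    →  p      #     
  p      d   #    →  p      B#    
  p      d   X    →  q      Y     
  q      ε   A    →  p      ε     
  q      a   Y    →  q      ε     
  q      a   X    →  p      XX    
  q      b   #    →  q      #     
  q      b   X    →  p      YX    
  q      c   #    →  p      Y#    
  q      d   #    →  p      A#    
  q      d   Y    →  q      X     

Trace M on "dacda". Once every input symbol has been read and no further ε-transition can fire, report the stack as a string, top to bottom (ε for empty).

#

(p, dacda, #)
  read d, top #: go to p, push B# → (p, acda, B#)
  read a, top B: go to p, push ε → (p, cda, #)
  read c, top #: go to p, push # → (p, da, #)
  read d, top #: go to p, push B# → (p, a, B#)
  read a, top B: go to p, push ε → (p, ε, #)
All input consumed in state p with stack #.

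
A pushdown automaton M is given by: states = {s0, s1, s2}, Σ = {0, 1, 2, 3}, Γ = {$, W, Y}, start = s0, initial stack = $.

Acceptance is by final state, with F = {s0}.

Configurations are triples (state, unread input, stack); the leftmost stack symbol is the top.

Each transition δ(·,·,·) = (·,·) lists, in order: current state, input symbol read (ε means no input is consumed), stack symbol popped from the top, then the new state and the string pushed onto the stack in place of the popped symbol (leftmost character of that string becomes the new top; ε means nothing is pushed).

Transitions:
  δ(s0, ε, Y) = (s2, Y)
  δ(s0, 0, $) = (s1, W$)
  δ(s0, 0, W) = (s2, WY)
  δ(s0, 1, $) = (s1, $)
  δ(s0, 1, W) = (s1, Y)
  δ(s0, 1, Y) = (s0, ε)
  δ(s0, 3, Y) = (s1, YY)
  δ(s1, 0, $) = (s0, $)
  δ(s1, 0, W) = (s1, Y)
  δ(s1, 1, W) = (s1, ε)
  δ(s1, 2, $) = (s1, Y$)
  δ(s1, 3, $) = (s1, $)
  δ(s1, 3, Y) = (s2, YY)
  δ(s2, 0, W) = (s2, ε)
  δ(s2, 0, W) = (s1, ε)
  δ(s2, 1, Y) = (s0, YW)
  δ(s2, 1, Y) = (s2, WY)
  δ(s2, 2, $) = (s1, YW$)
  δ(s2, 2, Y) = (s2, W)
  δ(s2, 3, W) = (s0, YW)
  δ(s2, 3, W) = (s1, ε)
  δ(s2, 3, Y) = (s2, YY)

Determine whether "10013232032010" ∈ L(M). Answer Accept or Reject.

No computation consumes all input and reaches a final state.

Reject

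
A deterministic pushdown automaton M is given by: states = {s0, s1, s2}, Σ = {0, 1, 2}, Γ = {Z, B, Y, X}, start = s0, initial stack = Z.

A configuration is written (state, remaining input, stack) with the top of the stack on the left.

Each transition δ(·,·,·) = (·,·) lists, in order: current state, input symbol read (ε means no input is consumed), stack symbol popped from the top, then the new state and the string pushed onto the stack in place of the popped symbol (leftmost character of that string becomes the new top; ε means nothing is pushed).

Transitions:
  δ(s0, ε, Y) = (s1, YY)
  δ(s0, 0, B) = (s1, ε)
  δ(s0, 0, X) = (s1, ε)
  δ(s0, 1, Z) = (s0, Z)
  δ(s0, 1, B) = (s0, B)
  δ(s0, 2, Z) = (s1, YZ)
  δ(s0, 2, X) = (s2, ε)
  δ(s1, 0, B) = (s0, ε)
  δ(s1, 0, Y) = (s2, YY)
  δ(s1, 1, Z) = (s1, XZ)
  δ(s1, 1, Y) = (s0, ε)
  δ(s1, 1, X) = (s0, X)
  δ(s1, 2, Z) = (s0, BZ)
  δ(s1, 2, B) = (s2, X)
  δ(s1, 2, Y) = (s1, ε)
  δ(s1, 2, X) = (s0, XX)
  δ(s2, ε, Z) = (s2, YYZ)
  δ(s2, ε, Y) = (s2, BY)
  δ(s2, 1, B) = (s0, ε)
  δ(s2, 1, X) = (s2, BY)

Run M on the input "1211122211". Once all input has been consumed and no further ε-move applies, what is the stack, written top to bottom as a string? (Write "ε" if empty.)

BZ

(s0, 1211122211, Z) ⊢ (s0, 211122211, Z) ⊢ (s1, 11122211, YZ) ⊢ (s0, 1122211, Z) ⊢ (s0, 122211, Z) ⊢ (s0, 22211, Z) ⊢ (s1, 2211, YZ) ⊢ (s1, 211, Z) ⊢ (s0, 11, BZ) ⊢ (s0, 1, BZ) ⊢ (s0, ε, BZ)
All input consumed in state s0 with stack BZ.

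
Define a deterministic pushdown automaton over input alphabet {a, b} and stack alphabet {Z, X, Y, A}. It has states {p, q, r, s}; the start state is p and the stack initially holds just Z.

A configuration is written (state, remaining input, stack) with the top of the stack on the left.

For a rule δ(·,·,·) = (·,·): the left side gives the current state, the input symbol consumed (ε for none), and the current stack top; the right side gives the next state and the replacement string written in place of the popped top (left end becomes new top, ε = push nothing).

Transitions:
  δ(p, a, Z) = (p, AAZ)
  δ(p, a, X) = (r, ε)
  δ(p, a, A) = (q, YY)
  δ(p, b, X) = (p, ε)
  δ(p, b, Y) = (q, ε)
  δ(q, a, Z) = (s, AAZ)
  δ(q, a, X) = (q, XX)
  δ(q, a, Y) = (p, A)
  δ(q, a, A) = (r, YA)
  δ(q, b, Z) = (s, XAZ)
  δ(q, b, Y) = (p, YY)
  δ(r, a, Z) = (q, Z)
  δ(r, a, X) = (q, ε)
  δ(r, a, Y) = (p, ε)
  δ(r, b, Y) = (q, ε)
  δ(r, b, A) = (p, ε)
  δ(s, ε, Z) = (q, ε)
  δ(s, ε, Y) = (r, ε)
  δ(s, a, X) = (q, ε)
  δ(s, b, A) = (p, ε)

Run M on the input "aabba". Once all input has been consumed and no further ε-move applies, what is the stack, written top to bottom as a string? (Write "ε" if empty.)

AYAZ

(p, aabba, Z)
  read a, top Z: go to p, push AAZ → (p, abba, AAZ)
  read a, top A: go to q, push YY → (q, bba, YYAZ)
  read b, top Y: go to p, push YY → (p, ba, YYYAZ)
  read b, top Y: go to q, push ε → (q, a, YYAZ)
  read a, top Y: go to p, push A → (p, ε, AYAZ)
All input consumed in state p with stack AYAZ.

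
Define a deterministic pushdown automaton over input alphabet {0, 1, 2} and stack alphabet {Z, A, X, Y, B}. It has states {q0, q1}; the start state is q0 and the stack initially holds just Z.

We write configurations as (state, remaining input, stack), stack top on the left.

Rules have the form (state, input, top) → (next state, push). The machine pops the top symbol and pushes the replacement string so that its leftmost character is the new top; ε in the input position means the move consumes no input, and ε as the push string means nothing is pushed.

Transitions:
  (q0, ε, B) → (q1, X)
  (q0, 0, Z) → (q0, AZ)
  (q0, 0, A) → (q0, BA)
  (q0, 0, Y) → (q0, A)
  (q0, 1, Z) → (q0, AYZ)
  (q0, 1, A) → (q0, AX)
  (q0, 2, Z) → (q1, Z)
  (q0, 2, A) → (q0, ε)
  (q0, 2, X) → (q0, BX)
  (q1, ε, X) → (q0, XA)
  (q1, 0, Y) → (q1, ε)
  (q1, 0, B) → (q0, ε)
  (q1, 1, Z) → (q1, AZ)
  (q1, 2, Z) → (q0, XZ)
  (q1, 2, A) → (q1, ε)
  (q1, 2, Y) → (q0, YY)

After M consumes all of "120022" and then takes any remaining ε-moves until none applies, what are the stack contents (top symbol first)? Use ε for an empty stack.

(q0, 120022, Z)
  read 1, top Z: go to q0, push AYZ → (q0, 20022, AYZ)
  read 2, top A: go to q0, push ε → (q0, 0022, YZ)
  read 0, top Y: go to q0, push A → (q0, 022, AZ)
  read 0, top A: go to q0, push BA → (q0, 22, BAZ)
  ε-move, top B: go to q1, push X → (q1, 22, XAZ)
  ε-move, top X: go to q0, push XA → (q0, 22, XAAZ)
  read 2, top X: go to q0, push BX → (q0, 2, BXAAZ)
  ε-move, top B: go to q1, push X → (q1, 2, XXAAZ)
  ε-move, top X: go to q0, push XA → (q0, 2, XAXAAZ)
  read 2, top X: go to q0, push BX → (q0, ε, BXAXAAZ)
  ε-move, top B: go to q1, push X → (q1, ε, XXAXAAZ)
  ε-move, top X: go to q0, push XA → (q0, ε, XAXAXAAZ)
All input consumed in state q0 with stack XAXAXAAZ.

XAXAXAAZ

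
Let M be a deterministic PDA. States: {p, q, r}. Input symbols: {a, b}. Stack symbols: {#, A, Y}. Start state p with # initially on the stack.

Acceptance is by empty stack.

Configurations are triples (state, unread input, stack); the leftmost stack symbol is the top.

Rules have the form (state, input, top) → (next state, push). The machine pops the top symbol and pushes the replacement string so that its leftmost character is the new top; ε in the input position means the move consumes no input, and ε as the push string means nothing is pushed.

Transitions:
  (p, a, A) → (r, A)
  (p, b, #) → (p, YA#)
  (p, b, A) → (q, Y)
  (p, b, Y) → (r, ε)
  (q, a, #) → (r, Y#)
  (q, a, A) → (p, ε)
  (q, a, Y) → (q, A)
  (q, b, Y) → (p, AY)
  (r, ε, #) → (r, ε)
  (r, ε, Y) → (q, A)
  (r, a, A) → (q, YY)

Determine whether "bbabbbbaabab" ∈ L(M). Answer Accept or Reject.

Accept

(p, bbabbbbaabab, #) ⊢ (p, babbbbaabab, YA#) ⊢ (r, abbbbaabab, A#) ⊢ (q, bbbbaabab, YY#) ⊢ (p, bbbaabab, AYY#) ⊢ (q, bbaabab, YYY#) ⊢ (p, baabab, AYYY#) ⊢ (q, aabab, YYYY#) ⊢ (q, abab, AYYY#) ⊢ (p, bab, YYY#) ⊢ (r, ab, YY#) ⊢ (q, ab, AY#) ⊢ (p, b, Y#) ⊢ (r, ε, #) ⊢ (r, ε, ε)
All input consumed and the stack is empty.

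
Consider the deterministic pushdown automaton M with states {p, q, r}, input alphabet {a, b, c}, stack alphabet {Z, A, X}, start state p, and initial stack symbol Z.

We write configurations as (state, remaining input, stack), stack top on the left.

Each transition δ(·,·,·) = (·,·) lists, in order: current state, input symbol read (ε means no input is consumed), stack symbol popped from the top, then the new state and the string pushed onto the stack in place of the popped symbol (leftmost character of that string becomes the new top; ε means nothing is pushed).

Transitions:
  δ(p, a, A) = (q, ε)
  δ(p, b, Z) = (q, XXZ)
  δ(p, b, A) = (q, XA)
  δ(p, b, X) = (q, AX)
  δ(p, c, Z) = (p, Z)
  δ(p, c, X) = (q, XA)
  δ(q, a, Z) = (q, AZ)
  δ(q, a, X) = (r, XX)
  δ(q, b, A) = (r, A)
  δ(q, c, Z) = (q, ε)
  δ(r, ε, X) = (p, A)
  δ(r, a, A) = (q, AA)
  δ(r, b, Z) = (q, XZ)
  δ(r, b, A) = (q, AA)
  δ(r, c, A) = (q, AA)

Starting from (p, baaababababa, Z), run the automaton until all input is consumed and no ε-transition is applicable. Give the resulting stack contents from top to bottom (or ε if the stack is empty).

(p, baaababababa, Z)
  read b, top Z: go to q, push XXZ → (q, aaababababa, XXZ)
  read a, top X: go to r, push XX → (r, aababababa, XXXZ)
  ε-move, top X: go to p, push A → (p, aababababa, AXXZ)
  read a, top A: go to q, push ε → (q, ababababa, XXZ)
  read a, top X: go to r, push XX → (r, babababa, XXXZ)
  ε-move, top X: go to p, push A → (p, babababa, AXXZ)
  read b, top A: go to q, push XA → (q, abababa, XAXXZ)
  read a, top X: go to r, push XX → (r, bababa, XXAXXZ)
  ε-move, top X: go to p, push A → (p, bababa, AXAXXZ)
  read b, top A: go to q, push XA → (q, ababa, XAXAXXZ)
  read a, top X: go to r, push XX → (r, baba, XXAXAXXZ)
  ε-move, top X: go to p, push A → (p, baba, AXAXAXXZ)
  read b, top A: go to q, push XA → (q, aba, XAXAXAXXZ)
  read a, top X: go to r, push XX → (r, ba, XXAXAXAXXZ)
  ε-move, top X: go to p, push A → (p, ba, AXAXAXAXXZ)
  read b, top A: go to q, push XA → (q, a, XAXAXAXAXXZ)
  read a, top X: go to r, push XX → (r, ε, XXAXAXAXAXXZ)
  ε-move, top X: go to p, push A → (p, ε, AXAXAXAXAXXZ)
All input consumed in state p with stack AXAXAXAXAXXZ.

AXAXAXAXAXXZ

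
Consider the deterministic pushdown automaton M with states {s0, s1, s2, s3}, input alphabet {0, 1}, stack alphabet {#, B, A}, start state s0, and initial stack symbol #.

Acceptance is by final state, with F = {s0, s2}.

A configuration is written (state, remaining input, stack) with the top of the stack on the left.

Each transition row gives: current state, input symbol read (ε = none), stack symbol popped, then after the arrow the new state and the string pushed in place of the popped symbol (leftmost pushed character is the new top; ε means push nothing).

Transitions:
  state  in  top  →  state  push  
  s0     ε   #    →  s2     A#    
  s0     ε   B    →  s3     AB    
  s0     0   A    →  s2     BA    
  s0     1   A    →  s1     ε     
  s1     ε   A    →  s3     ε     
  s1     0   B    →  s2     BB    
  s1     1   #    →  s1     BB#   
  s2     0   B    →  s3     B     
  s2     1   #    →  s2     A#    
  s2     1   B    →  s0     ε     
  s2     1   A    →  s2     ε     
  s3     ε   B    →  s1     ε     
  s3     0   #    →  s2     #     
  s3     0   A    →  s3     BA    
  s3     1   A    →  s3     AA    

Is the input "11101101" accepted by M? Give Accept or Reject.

(s0, 11101101, #) ⊢ (s2, 11101101, A#) ⊢ (s2, 1101101, #) ⊢ (s2, 101101, A#) ⊢ (s2, 01101, #)
No transition applies at (s2, 01101, #); input not fully consumed.

Reject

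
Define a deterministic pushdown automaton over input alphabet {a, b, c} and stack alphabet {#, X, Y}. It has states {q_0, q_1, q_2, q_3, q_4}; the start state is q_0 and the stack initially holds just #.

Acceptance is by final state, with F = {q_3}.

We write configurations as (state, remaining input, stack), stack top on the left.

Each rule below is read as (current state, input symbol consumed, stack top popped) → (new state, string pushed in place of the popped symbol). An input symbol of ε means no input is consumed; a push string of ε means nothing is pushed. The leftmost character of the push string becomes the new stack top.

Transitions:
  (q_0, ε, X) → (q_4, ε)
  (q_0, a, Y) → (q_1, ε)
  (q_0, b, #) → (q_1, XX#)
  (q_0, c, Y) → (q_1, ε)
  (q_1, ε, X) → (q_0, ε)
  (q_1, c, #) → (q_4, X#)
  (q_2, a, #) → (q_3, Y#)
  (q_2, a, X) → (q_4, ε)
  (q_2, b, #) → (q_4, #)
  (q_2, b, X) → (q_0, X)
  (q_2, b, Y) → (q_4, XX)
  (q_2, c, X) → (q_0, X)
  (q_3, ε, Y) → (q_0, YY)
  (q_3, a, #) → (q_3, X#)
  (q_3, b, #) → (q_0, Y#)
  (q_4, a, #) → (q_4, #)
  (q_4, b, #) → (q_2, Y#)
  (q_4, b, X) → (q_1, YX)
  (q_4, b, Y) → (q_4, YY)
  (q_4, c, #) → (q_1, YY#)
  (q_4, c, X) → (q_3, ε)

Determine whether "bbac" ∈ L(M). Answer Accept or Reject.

(q_0, bbac, #)
  read b, top #: go to q_1, push XX# → (q_1, bac, XX#)
  ε-move, top X: go to q_0, push ε → (q_0, bac, X#)
  ε-move, top X: go to q_4, push ε → (q_4, bac, #)
  read b, top #: go to q_2, push Y# → (q_2, ac, Y#)
No transition applies at (q_2, ac, Y#); input not fully consumed.

Reject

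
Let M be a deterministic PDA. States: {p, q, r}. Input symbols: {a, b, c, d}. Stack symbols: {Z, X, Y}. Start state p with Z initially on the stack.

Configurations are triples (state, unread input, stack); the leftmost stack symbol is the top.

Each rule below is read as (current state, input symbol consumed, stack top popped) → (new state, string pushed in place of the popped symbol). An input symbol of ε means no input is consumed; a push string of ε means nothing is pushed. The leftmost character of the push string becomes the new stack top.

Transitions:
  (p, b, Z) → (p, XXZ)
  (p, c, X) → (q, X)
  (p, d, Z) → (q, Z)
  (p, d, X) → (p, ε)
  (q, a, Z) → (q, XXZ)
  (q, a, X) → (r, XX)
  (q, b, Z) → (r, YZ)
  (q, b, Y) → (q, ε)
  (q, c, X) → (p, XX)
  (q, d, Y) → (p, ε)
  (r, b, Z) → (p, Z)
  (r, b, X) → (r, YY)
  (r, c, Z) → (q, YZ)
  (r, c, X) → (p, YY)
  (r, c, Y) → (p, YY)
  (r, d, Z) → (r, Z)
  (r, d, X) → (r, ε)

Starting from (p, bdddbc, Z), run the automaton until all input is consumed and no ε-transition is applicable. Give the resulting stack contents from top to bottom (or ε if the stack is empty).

(p, bdddbc, Z)
  read b, top Z: go to p, push XXZ → (p, dddbc, XXZ)
  read d, top X: go to p, push ε → (p, ddbc, XZ)
  read d, top X: go to p, push ε → (p, dbc, Z)
  read d, top Z: go to q, push Z → (q, bc, Z)
  read b, top Z: go to r, push YZ → (r, c, YZ)
  read c, top Y: go to p, push YY → (p, ε, YYZ)
All input consumed in state p with stack YYZ.

YYZ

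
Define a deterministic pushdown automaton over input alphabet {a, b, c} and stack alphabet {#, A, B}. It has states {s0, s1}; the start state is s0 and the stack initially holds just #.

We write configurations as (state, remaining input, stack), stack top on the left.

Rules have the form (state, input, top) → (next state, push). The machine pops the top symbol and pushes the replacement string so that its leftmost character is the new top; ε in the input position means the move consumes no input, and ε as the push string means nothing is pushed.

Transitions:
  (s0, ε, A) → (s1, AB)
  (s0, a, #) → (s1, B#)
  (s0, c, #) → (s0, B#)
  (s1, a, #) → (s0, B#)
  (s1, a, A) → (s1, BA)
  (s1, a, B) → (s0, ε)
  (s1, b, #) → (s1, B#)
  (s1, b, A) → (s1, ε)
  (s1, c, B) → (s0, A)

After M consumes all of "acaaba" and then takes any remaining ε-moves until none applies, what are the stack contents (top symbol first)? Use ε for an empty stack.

(s0, acaaba, #) ⊢ (s1, caaba, B#) ⊢ (s0, aaba, A#) ⊢ (s1, aaba, AB#) ⊢ (s1, aba, BAB#) ⊢ (s0, ba, AB#) ⊢ (s1, ba, ABB#) ⊢ (s1, a, BB#) ⊢ (s0, ε, B#)
All input consumed in state s0 with stack B#.

B#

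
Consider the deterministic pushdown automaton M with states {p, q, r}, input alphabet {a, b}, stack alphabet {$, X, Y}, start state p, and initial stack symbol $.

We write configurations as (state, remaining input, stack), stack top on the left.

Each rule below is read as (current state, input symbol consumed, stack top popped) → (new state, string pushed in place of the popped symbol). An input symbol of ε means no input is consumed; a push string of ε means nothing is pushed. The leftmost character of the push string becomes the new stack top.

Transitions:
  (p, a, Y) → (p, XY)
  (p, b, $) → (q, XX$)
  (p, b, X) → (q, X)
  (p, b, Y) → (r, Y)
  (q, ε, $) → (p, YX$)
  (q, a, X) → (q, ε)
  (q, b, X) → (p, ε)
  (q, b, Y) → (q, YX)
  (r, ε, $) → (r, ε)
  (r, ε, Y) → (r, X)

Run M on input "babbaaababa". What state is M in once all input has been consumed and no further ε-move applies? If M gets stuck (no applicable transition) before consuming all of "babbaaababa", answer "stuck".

stuck

(p, babbaaababa, $) ⊢ (q, abbaaababa, XX$) ⊢ (q, bbaaababa, X$) ⊢ (p, baaababa, $) ⊢ (q, aaababa, XX$) ⊢ (q, aababa, X$) ⊢ (q, ababa, $) ⊢ (p, ababa, YX$) ⊢ (p, baba, XYX$) ⊢ (q, aba, XYX$) ⊢ (q, ba, YX$) ⊢ (q, a, YXX$)
No transition for (q, a, top Y); M blocks with input a remaining.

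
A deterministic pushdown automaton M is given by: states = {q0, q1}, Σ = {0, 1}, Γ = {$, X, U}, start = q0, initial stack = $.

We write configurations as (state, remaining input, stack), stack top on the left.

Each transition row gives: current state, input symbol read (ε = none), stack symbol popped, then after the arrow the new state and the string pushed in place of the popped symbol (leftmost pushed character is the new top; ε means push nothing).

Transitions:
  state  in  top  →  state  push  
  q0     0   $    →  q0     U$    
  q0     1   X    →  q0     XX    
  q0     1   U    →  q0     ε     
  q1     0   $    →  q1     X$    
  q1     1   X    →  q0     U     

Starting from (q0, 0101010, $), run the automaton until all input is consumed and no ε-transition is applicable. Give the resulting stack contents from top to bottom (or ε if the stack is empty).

(q0, 0101010, $) ⊢ (q0, 101010, U$) ⊢ (q0, 01010, $) ⊢ (q0, 1010, U$) ⊢ (q0, 010, $) ⊢ (q0, 10, U$) ⊢ (q0, 0, $) ⊢ (q0, ε, U$)
All input consumed in state q0 with stack U$.

U$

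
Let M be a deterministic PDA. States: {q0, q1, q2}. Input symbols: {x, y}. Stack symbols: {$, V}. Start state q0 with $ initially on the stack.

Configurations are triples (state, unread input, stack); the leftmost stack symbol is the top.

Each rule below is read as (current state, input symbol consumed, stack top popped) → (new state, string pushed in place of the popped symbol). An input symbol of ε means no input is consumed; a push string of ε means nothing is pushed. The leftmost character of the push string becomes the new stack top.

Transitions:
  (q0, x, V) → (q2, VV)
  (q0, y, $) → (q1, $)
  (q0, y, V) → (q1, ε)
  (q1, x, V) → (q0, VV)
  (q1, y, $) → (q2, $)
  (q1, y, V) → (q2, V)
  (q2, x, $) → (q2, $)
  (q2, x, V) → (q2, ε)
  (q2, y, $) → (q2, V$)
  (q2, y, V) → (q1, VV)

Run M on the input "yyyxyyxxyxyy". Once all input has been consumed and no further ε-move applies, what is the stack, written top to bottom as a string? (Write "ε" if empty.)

VVVVV$

(q0, yyyxyyxxyxyy, $)
  read y, top $: go to q1, push $ → (q1, yyxyyxxyxyy, $)
  read y, top $: go to q2, push $ → (q2, yxyyxxyxyy, $)
  read y, top $: go to q2, push V$ → (q2, xyyxxyxyy, V$)
  read x, top V: go to q2, push ε → (q2, yyxxyxyy, $)
  read y, top $: go to q2, push V$ → (q2, yxxyxyy, V$)
  read y, top V: go to q1, push VV → (q1, xxyxyy, VV$)
  read x, top V: go to q0, push VV → (q0, xyxyy, VVV$)
  read x, top V: go to q2, push VV → (q2, yxyy, VVVV$)
  read y, top V: go to q1, push VV → (q1, xyy, VVVVV$)
  read x, top V: go to q0, push VV → (q0, yy, VVVVVV$)
  read y, top V: go to q1, push ε → (q1, y, VVVVV$)
  read y, top V: go to q2, push V → (q2, ε, VVVVV$)
All input consumed in state q2 with stack VVVVV$.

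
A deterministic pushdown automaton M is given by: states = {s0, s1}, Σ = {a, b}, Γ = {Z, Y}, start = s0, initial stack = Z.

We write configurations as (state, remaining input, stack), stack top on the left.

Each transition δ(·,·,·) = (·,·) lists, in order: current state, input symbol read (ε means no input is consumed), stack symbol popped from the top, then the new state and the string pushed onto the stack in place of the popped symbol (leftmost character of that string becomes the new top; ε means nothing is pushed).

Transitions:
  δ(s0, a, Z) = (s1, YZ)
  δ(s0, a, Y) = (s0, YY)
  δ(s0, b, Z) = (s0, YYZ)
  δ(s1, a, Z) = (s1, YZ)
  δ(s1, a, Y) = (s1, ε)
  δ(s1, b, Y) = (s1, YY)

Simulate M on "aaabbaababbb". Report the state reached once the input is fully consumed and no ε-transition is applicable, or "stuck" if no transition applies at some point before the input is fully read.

s1

(s0, aaabbaababbb, Z) ⊢ (s1, aabbaababbb, YZ) ⊢ (s1, abbaababbb, Z) ⊢ (s1, bbaababbb, YZ) ⊢ (s1, baababbb, YYZ) ⊢ (s1, aababbb, YYYZ) ⊢ (s1, ababbb, YYZ) ⊢ (s1, babbb, YZ) ⊢ (s1, abbb, YYZ) ⊢ (s1, bbb, YZ) ⊢ (s1, bb, YYZ) ⊢ (s1, b, YYYZ) ⊢ (s1, ε, YYYYZ)
All input consumed; M is in state s1.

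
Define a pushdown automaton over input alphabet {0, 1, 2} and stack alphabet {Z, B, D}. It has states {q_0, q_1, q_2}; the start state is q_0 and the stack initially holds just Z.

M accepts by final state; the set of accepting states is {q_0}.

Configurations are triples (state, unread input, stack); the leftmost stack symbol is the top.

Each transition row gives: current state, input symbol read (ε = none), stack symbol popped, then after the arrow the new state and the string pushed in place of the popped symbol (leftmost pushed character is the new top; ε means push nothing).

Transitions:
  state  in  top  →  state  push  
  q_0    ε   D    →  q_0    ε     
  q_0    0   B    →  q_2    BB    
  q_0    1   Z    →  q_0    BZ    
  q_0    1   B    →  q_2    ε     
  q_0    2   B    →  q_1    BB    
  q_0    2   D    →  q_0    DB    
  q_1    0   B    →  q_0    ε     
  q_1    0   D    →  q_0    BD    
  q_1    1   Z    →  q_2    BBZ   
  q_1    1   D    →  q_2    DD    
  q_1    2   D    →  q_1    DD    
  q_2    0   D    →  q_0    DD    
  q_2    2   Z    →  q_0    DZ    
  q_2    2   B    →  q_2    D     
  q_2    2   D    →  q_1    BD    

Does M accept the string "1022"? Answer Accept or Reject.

Reject

No computation consumes all input and reaches a final state.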